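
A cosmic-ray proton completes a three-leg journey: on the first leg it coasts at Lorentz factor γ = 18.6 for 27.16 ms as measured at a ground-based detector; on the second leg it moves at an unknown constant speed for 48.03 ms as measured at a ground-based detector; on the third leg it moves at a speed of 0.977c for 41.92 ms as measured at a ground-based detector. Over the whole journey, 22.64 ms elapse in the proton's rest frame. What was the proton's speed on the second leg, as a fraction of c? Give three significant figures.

β = 0.967

Leg 1: γ = 18.6; τ_1 = 27.16/18.60 = 1.460 ms.
Leg 2: speed unknown; τ_2 = 48.03/γ_2.
Leg 3: γ = 1/√(1 − 0.977²) = 1/√0.04547 = 4.690; τ_3 = 41.92/4.690 = 8.939 ms.
Total proper time: 1.460 + τ_2 + 8.939 = 22.64, so τ_2 = 22.64 − 10.40 = 12.24 ms.
γ_2 = 48.03/12.24 = 3.924; β = √(1 − 1/γ²) = √0.9350.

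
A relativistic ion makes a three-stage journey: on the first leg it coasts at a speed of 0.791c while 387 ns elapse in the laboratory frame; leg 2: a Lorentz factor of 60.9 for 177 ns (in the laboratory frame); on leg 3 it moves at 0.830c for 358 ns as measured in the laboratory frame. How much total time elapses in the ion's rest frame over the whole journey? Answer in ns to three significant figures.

Leg 1: γ = 1/√(1 − 0.791²) = 1/√0.3743 = 1.634; τ_1 = 387/1.634 = 236.8 ns.
Leg 2: γ = 60.9; τ_2 = 177/60.90 = 2.906 ns.
Leg 3: γ = 1/√(1 − 0.830²) = 1/√0.3111 = 1.793; τ_3 = 358/1.793 = 199.7 ns.
Total: 236.8 + 2.906 + 199.7 ns.

τ = 439 ns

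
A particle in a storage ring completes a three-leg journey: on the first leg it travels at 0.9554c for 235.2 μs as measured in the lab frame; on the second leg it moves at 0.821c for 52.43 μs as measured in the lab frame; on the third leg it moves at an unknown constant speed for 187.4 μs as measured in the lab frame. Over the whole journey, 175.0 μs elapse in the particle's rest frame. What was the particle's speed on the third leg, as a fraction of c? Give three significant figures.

Leg 1: γ = 1/√(1 − 0.9554²) = 1/√0.08721 = 3.386; τ_1 = 235.2/3.386 = 69.46 μs.
Leg 2: γ = 1/√(1 − 0.821²) = 1/√0.3260 = 1.752; τ_2 = 52.43/1.752 = 29.93 μs.
Leg 3: speed unknown; τ_3 = 187.4/γ_3.
Total proper time: 69.46 + 29.93 + τ_3 = 175.0, so τ_3 = 175.0 − 99.39 = 75.61 μs.
γ_3 = 187.4/75.61 = 2.479; β = √(1 − 1/γ²) = √0.8372.

β = 0.915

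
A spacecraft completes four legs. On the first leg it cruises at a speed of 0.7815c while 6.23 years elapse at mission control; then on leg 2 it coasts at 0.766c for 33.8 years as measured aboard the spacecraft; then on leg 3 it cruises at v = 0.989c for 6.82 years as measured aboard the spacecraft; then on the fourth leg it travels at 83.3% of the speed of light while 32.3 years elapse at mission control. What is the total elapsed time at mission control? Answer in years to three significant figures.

Δt = 137 years

Leg 1: 6.23 years is already measured at mission control.
Leg 2: γ = 1/√(1 − 0.766²) = 1/√0.4132 = 1.556; Δt_2 = 1.556 × 33.8 = 52.58 years.
Leg 3: γ = 1/√(1 − 0.989²) = 1/√0.02188 = 6.761; Δt_3 = 6.761 × 6.82 = 46.11 years.
Leg 4: 32.3 years is already measured at mission control.
Total: 6.230 + 52.58 + 46.11 + 32.30 years.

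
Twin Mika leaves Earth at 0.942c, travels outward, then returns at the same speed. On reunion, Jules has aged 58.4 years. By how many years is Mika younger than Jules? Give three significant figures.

γ = 1/√(1 − 0.942²) = 1/√0.1126 = 2.980
Mika's elapsed proper time: τ = 58.4/2.980 = 19.60 years.
Age gap = Δt − τ = 58.4 − 19.60 years.

Δt − τ = 38.8 years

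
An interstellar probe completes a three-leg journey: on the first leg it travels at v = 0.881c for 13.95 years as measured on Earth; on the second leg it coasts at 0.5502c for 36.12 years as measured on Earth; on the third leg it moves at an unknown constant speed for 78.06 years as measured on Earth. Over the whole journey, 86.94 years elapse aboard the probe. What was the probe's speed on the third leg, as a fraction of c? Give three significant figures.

Leg 1: γ = 1/√(1 − 0.881²) = 1/√0.2238 = 2.114; τ_1 = 13.95/2.114 = 6.600 years.
Leg 2: γ = 1/√(1 − 0.5502²) = 1/√0.6973 = 1.198; τ_2 = 36.12/1.198 = 30.16 years.
Leg 3: speed unknown; τ_3 = 78.06/γ_3.
Total proper time: 6.600 + 30.16 + τ_3 = 86.94, so τ_3 = 86.94 − 36.76 = 50.18 years.
γ_3 = 78.06/50.18 = 1.556; β = √(1 − 1/γ²) = √0.5868.

β = 0.766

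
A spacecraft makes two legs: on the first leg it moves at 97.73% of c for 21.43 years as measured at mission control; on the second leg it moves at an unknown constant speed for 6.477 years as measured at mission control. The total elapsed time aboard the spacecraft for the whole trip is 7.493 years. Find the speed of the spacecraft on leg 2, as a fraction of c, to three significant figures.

Leg 1: β = 0.9773; γ = 1/√(1 − 0.9773²) = 1/√0.04488 = 4.720; τ_1 = 21.43/4.720 = 4.540 years.
Leg 2: speed unknown; τ_2 = 6.477/γ_2.
Total proper time: 4.540 + τ_2 = 7.493, so τ_2 = 7.493 − 4.540 = 2.953 years.
γ_2 = 6.477/2.953 = 2.193; β = √(1 − 1/γ²) = √0.7922.

β = 0.890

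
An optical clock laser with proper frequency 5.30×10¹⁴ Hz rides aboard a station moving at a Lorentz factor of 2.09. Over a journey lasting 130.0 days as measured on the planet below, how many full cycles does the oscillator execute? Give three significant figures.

N = 2.85×10²¹

γ = 2.09
The oscillator's own cycle count is N = f × τ where τ is the proper time aboard the station. τ = Δt/γ = 130.0/2.090 = 62.20 days = 5.374×10⁶ s.
N = 5.30×10¹⁴ × 5.374×10⁶ = 2.848×10²¹.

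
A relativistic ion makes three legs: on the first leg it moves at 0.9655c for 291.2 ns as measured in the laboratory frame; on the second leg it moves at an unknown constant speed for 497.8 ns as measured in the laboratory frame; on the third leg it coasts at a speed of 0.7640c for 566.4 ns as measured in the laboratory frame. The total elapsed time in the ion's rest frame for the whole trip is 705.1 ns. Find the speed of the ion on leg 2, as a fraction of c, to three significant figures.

β = 0.848

Leg 1: γ = 1/√(1 − 0.9655²) = 1/√0.06781 = 3.840; τ_1 = 291.2/3.840 = 75.83 ns.
Leg 2: speed unknown; τ_2 = 497.8/γ_2.
Leg 3: γ = 1/√(1 − 0.7640²) = 1/√0.4163 = 1.550; τ_3 = 566.4/1.550 = 365.5 ns.
Total proper time: 75.83 + τ_2 + 365.5 = 705.1, so τ_2 = 705.1 − 441.3 = 263.8 ns.
γ_2 = 497.8/263.8 = 1.887; β = √(1 − 1/γ²) = √0.7191.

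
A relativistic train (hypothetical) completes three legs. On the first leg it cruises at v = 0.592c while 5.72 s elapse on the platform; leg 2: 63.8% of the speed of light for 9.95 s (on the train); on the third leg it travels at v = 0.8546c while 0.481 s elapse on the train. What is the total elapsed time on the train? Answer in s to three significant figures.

τ = 15.0 s

Leg 1: γ = 1/√(1 − 0.592²) = 1/√0.6495 = 1.241; τ_1 = 5.72/1.241 = 4.610 s.
Leg 2: 9.95 s is already measured on the train.
Leg 3: 0.481 s is already measured on the train.
Total: 4.610 + 9.950 + 0.4810 s.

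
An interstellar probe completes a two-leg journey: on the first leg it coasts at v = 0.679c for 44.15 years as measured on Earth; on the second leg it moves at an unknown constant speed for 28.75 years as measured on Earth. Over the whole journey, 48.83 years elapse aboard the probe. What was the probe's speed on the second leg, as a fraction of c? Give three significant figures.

β = 0.821

Leg 1: γ = 1/√(1 − 0.679²) = 1/√0.5390 = 1.362; τ_1 = 44.15/1.362 = 32.41 years.
Leg 2: speed unknown; τ_2 = 28.75/γ_2.
Total proper time: 32.41 + τ_2 = 48.83, so τ_2 = 48.83 − 32.41 = 16.42 years.
γ_2 = 28.75/16.42 = 1.751; β = √(1 − 1/γ²) = √0.6739.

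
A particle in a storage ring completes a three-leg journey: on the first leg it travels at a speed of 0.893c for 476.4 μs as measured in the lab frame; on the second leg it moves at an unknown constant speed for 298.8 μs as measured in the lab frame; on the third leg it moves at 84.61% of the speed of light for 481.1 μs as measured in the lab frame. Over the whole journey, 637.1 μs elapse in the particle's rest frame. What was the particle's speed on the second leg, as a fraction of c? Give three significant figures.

Leg 1: γ = 1/√(1 − 0.893²) = 1/√0.2026 = 2.222; τ_1 = 476.4/2.222 = 214.4 μs.
Leg 2: speed unknown; τ_2 = 298.8/γ_2.
Leg 3: β = 0.8461; γ = 1/√(1 − 0.8461²) = 1/√0.2841 = 1.876; τ_3 = 481.1/1.876 = 256.4 μs.
Total proper time: 214.4 + τ_2 + 256.4 = 637.1, so τ_2 = 637.1 − 470.8 = 166.3 μs.
γ_2 = 298.8/166.3 = 1.797; β = √(1 − 1/γ²) = √0.6904.

β = 0.831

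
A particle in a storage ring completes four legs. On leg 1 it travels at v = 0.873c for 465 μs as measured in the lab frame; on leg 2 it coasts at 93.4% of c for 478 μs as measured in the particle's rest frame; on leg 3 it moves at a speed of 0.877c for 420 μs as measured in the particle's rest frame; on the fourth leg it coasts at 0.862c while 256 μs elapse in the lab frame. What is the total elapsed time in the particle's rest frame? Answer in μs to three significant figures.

τ = 1250 μs

Leg 1: γ = 1/√(1 − 0.873²) = 1/√0.2379 = 2.050; τ_1 = 465/2.050 = 226.8 μs.
Leg 2: 478 μs is already measured in the particle's rest frame.
Leg 3: 420 μs is already measured in the particle's rest frame.
Leg 4: γ = 1/√(1 − 0.862²) = 1/√0.2570 = 1.973; τ_4 = 256/1.973 = 129.8 μs.
Total: 226.8 + 478.0 + 420.0 + 129.8 μs.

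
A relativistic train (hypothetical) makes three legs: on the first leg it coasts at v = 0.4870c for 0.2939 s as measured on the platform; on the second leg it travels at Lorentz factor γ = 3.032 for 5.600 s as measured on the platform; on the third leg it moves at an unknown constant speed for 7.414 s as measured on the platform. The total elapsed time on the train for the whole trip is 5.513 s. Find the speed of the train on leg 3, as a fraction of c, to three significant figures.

β = 0.888

Leg 1: γ = 1/√(1 − 0.4870²) = 1/√0.7628 = 1.145; τ_1 = 0.2939/1.145 = 0.2567 s.
Leg 2: γ = 3.032; τ_2 = 5.600/3.032 = 1.847 s.
Leg 3: speed unknown; τ_3 = 7.414/γ_3.
Total proper time: 0.2567 + 1.847 + τ_3 = 5.513, so τ_3 = 5.513 − 2.104 = 3.409 s.
γ_3 = 7.414/3.409 = 2.175; β = √(1 − 1/γ²) = √0.7885.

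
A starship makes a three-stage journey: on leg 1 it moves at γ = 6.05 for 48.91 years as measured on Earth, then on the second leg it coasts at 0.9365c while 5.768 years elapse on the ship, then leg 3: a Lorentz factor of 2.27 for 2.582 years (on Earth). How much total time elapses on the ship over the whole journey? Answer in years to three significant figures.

τ = 15.0 years

Leg 1: γ = 6.05; τ_1 = 48.91/6.050 = 8.084 years.
Leg 2: 5.768 years is already measured on the ship.
Leg 3: γ = 2.27; τ_3 = 2.582/2.270 = 1.137 years.
Total: 8.084 + 5.768 + 1.137 years.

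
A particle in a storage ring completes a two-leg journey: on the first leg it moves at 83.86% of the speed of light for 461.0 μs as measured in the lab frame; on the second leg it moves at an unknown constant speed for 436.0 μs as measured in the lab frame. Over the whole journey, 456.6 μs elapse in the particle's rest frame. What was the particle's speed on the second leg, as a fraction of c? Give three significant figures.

Leg 1: β = 0.8386; γ = 1/√(1 − 0.8386²) = 1/√0.2968 = 1.836; τ_1 = 461.0/1.836 = 251.1 μs.
Leg 2: speed unknown; τ_2 = 436.0/γ_2.
Total proper time: 251.1 + τ_2 = 456.6, so τ_2 = 456.6 − 251.1 = 205.5 μs.
γ_2 = 436.0/205.5 = 2.122; β = √(1 − 1/γ²) = √0.7779.

β = 0.882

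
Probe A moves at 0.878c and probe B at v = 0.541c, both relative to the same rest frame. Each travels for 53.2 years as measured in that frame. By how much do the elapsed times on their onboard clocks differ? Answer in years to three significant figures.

|τ_A − τ_B| = 19.3 years

A: γ = 1/√(1 − 0.878²) = 1/√0.2291 = 2.089; τ_A = 53.2/2.089 = 25.46 years.
B: γ = 1/√(1 − 0.541²) = 1/√0.7073 = 1.189; τ_B = 53.2/1.189 = 44.74 years.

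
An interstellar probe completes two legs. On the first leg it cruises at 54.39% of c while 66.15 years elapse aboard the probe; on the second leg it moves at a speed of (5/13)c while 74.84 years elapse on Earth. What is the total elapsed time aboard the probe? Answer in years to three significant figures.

Leg 1: 66.15 years is already measured aboard the probe.
Leg 2: γ = 1/√(1 − (5/13)²) = 13/12 ≈ 1.083; τ_2 = 74.84/1.083 = 69.08 years.
Total: 66.15 + 69.08 years.

τ = 135 years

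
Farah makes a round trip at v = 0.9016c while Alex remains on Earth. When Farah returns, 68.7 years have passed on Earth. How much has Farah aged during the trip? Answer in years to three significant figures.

τ = 29.7 years

γ = 1/√(1 − 0.9016²) = 1/√0.1871 = 2.312
Farah's clock measures proper time along the trip: τ = Δt/γ = 68.7/2.312 years.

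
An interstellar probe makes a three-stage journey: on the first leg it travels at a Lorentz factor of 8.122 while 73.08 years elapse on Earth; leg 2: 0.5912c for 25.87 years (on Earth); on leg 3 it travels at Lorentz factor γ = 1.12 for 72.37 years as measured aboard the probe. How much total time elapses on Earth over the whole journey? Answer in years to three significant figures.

Δt = 180 years

Leg 1: 73.08 years is already measured on Earth.
Leg 2: 25.87 years is already measured on Earth.
Leg 3: γ = 1.12; Δt_3 = 1.120 × 72.37 = 81.05 years.
Total: 73.08 + 25.87 + 81.05 years.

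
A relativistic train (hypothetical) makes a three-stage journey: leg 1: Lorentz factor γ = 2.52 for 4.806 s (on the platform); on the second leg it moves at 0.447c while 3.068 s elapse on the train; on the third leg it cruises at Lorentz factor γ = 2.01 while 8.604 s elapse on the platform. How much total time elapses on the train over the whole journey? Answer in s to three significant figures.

Leg 1: γ = 2.52; τ_1 = 4.806/2.520 = 1.907 s.
Leg 2: 3.068 s is already measured on the train.
Leg 3: γ = 2.01; τ_3 = 8.604/2.010 = 4.281 s.
Total: 1.907 + 3.068 + 4.281 s.

τ = 9.26 s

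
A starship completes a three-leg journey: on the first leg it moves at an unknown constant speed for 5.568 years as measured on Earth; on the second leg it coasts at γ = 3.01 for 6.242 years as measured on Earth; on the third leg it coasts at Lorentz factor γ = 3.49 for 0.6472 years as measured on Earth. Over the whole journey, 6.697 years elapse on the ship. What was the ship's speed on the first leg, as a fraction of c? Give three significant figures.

β = 0.604

Leg 1: speed unknown; τ_1 = 5.568/γ_1.
Leg 2: γ = 3.01; τ_2 = 6.242/3.010 = 2.074 years.
Leg 3: γ = 3.49; τ_3 = 0.6472/3.490 = 0.1854 years.
Total proper time: τ_1 + 2.074 + 0.1854 = 6.697, so τ_1 = 6.697 − 2.259 = 4.438 years.
γ_1 = 5.568/4.438 = 1.255; β = √(1 − 1/γ²) = √0.3648.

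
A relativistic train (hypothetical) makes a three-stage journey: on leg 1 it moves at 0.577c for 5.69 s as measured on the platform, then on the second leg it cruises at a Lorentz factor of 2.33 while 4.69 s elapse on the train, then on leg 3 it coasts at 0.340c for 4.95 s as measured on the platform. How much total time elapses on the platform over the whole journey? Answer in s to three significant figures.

Leg 1: 5.69 s is already measured on the platform.
Leg 2: γ = 2.33; Δt_2 = 2.330 × 4.69 = 10.93 s.
Leg 3: 4.95 s is already measured on the platform.
Total: 5.690 + 10.93 + 4.950 s.

Δt = 21.6 s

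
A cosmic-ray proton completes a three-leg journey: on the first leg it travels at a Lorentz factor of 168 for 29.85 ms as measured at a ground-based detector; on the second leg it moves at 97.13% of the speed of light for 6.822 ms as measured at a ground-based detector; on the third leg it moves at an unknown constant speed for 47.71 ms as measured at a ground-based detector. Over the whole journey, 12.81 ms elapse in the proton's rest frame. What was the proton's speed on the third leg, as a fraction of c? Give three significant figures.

Leg 1: γ = 168; τ_1 = 29.85/168.0 = 0.1777 ms.
Leg 2: β = 0.9713; γ = 1/√(1 − 0.9713²) = 1/√0.05658 = 4.204; τ_2 = 6.822/4.204 = 1.623 ms.
Leg 3: speed unknown; τ_3 = 47.71/γ_3.
Total proper time: 0.1777 + 1.623 + τ_3 = 12.81, so τ_3 = 12.81 − 1.800 = 11.01 ms.
γ_3 = 47.71/11.01 = 4.333; β = √(1 − 1/γ²) = √0.9467.

β = 0.973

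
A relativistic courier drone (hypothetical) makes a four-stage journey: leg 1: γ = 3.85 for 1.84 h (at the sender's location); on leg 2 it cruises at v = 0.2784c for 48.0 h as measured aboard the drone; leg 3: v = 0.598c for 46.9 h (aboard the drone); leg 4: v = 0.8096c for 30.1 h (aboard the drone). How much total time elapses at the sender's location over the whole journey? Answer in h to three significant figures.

Δt = 162 h

Leg 1: 1.84 h is already measured at the sender's location.
Leg 2: γ = 1/√(1 − 0.2784²) = 1/√0.9225 = 1.041; Δt_2 = 1.041 × 48.0 = 49.98 h.
Leg 3: γ = 1/√(1 − 0.598²) = 1/√0.6424 = 1.248; Δt_3 = 1.248 × 46.9 = 58.52 h.
Leg 4: γ = 1/√(1 − 0.8096²) = 1/√0.3445 = 1.704; Δt_4 = 1.704 × 30.1 = 51.28 h.
Total: 1.840 + 49.98 + 58.52 + 51.28 h.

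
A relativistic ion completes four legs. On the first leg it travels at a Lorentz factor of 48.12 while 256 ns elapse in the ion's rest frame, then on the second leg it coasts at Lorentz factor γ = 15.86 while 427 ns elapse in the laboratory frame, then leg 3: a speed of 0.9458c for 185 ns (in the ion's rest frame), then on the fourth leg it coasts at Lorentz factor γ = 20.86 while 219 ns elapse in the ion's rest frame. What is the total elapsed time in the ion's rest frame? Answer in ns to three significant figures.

τ = 687 ns

Leg 1: 256 ns is already measured in the ion's rest frame.
Leg 2: γ = 15.86; τ_2 = 427/15.86 = 26.92 ns.
Leg 3: 185 ns is already measured in the ion's rest frame.
Leg 4: 219 ns is already measured in the ion's rest frame.
Total: 256.0 + 26.92 + 185.0 + 219.0 ns.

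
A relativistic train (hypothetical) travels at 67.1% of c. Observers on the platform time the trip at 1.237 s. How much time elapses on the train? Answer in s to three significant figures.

τ = 0.917 s

β = 0.671; γ = 1/√(1 − 0.671²) = 1/√0.5498 = 1.349
The interval measured on the platform is the dilated one; the clock on the train measures the proper time τ = Δt/γ = 1.237/1.349 s.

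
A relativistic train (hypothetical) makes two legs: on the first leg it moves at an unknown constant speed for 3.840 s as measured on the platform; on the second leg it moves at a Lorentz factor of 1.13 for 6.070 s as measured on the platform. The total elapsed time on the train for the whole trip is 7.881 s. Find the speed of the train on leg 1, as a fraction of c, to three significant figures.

Leg 1: speed unknown; τ_1 = 3.840/γ_1.
Leg 2: γ = 1.13; τ_2 = 6.070/1.130 = 5.372 s.
Total proper time: τ_1 + 5.372 = 7.881, so τ_1 = 7.881 − 5.372 = 2.509 s.
γ_1 = 3.840/2.509 = 1.530; β = √(1 − 1/γ²) = √0.5730.

β = 0.757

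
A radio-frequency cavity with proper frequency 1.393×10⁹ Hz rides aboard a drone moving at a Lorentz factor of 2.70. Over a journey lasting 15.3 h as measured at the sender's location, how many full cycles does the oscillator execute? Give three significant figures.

γ = 2.70
The oscillator's own cycle count is N = f × τ where τ is the proper time aboard the drone. τ = Δt/γ = 15.3/2.700 = 5.667 h = 2.040×10⁴ s.
N = 1.393×10⁹ × 2.040×10⁴ = 2.842×10¹³.

N = 2.84×10¹³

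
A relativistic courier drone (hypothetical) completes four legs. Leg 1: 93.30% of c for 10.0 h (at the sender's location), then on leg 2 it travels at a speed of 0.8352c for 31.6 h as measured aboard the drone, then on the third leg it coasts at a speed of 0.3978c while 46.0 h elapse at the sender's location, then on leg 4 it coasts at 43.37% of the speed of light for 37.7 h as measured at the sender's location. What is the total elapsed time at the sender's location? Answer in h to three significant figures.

Leg 1: 10.0 h is already measured at the sender's location.
Leg 2: γ = 1/√(1 − 0.8352²) = 1/√0.3024 = 1.818; Δt_2 = 1.818 × 31.6 = 57.46 h.
Leg 3: 46.0 h is already measured at the sender's location.
Leg 4: 37.7 h is already measured at the sender's location.
Total: 10.00 + 57.46 + 46.00 + 37.70 h.

Δt = 151 h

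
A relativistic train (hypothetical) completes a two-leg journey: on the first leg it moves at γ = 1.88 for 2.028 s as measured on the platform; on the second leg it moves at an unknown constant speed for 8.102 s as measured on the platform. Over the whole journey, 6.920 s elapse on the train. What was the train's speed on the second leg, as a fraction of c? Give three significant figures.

β = 0.693

Leg 1: γ = 1.88; τ_1 = 2.028/1.880 = 1.079 s.
Leg 2: speed unknown; τ_2 = 8.102/γ_2.
Total proper time: 1.079 + τ_2 = 6.920, so τ_2 = 6.920 − 1.079 = 5.841 s.
γ_2 = 8.102/5.841 = 1.387; β = √(1 − 1/γ²) = √0.4802.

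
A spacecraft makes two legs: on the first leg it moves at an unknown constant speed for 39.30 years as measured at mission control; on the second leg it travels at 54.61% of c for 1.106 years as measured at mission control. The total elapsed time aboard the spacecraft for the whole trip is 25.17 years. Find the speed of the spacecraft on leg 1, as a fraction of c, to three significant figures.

Leg 1: speed unknown; τ_1 = 39.30/γ_1.
Leg 2: β = 0.5461; γ = 1/√(1 − 0.5461²) = 1/√0.7018 = 1.194; τ_2 = 1.106/1.194 = 0.9265 years.
Total proper time: τ_1 + 0.9265 = 25.17, so τ_1 = 25.17 − 0.9265 = 24.24 years.
γ_1 = 39.30/24.24 = 1.621; β = √(1 − 1/γ²) = √0.6195.

β = 0.787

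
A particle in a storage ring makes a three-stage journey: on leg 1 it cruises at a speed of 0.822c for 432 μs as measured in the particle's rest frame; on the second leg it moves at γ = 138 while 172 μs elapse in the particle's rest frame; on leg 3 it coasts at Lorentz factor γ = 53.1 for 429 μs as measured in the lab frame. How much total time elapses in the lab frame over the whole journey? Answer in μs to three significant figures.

Δt = 2.49×10⁴ μs

Leg 1: γ = 1/√(1 − 0.822²) = 1/√0.3243 = 1.756; Δt_1 = 1.756 × 432 = 758.6 μs.
Leg 2: γ = 138; Δt_2 = 138.0 × 172 = 2.374×10⁴ μs.
Leg 3: 429 μs is already measured in the lab frame.
Total: 758.6 + 2.374×10⁴ + 429.0 μs.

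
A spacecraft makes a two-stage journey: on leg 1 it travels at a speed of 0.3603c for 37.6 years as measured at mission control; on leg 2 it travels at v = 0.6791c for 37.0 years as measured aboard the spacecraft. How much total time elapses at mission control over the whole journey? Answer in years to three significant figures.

Δt = 88.0 years

Leg 1: 37.6 years is already measured at mission control.
Leg 2: γ = 1/√(1 − 0.6791²) = 1/√0.5388 = 1.362; Δt_2 = 1.362 × 37.0 = 50.41 years.
Total: 37.60 + 50.41 years.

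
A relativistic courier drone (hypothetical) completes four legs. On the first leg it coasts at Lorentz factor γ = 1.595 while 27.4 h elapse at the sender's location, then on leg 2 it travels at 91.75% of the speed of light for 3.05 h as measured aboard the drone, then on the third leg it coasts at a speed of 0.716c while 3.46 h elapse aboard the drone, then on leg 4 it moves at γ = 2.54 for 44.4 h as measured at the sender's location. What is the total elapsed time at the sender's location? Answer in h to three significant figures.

Leg 1: 27.4 h is already measured at the sender's location.
Leg 2: β = 0.9175; γ = 1/√(1 − 0.9175²) = 1/√0.1582 = 2.514; Δt_2 = 2.514 × 3.05 = 7.668 h.
Leg 3: γ = 1/√(1 − 0.716²) = 1/√0.4873 = 1.432; Δt_3 = 1.432 × 3.46 = 4.956 h.
Leg 4: 44.4 h is already measured at the sender's location.
Total: 27.40 + 7.668 + 4.956 + 44.40 h.

Δt = 84.4 h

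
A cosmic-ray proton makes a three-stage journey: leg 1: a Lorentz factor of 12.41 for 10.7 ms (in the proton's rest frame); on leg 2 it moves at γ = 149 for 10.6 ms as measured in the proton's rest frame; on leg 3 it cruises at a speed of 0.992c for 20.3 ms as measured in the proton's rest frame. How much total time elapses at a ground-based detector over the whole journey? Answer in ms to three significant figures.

Δt = 1870 ms

Leg 1: γ = 12.41; Δt_1 = 12.41 × 10.7 = 132.8 ms.
Leg 2: γ = 149; Δt_2 = 149.0 × 10.6 = 1579 ms.
Leg 3: γ = 1/√(1 − 0.992²) = 1/√0.01594 = 7.922; Δt_3 = 7.922 × 20.3 = 160.8 ms.
Total: 132.8 + 1579 + 160.8 ms.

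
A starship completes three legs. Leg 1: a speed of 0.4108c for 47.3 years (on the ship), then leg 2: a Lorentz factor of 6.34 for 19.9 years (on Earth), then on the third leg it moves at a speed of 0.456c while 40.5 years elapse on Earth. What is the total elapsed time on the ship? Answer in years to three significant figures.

Leg 1: 47.3 years is already measured on the ship.
Leg 2: γ = 6.34; τ_2 = 19.9/6.340 = 3.139 years.
Leg 3: γ = 1/√(1 − 0.456²) = 1/√0.7921 = 1.124; τ_3 = 40.5/1.124 = 36.04 years.
Total: 47.30 + 3.139 + 36.04 years.

τ = 86.5 years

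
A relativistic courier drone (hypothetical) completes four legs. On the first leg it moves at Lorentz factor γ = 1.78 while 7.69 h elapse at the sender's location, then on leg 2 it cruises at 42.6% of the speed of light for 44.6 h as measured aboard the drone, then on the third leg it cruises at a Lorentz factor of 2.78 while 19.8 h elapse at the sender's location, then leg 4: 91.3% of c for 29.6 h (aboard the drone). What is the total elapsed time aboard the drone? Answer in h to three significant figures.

Leg 1: γ = 1.78; τ_1 = 7.69/1.780 = 4.320 h.
Leg 2: 44.6 h is already measured aboard the drone.
Leg 3: γ = 2.78; τ_3 = 19.8/2.780 = 7.122 h.
Leg 4: 29.6 h is already measured aboard the drone.
Total: 4.320 + 44.60 + 7.122 + 29.60 h.

τ = 85.6 h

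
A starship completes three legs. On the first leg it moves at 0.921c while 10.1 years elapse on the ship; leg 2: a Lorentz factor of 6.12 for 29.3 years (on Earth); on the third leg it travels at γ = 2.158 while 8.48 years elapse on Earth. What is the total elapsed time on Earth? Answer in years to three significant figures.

Leg 1: γ = 1/√(1 − 0.921²) = 1/√0.1518 = 2.567; Δt_1 = 2.567 × 10.1 = 25.93 years.
Leg 2: 29.3 years is already measured on Earth.
Leg 3: 8.48 years is already measured on Earth.
Total: 25.93 + 29.30 + 8.480 years.

Δt = 63.7 years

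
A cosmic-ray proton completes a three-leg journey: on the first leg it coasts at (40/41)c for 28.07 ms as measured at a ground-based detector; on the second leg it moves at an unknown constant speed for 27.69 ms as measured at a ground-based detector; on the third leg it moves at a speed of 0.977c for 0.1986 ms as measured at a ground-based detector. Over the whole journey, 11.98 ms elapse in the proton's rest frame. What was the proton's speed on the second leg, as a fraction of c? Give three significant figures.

Leg 1: γ = 1/√(1 − (40/41)²) = 41/9 ≈ 4.556; τ_1 = 28.07/4.556 = 6.162 ms.
Leg 2: speed unknown; τ_2 = 27.69/γ_2.
Leg 3: γ = 1/√(1 − 0.977²) = 1/√0.04547 = 4.690; τ_3 = 0.1986/4.690 = 0.04235 ms.
Total proper time: 6.162 + τ_2 + 0.04235 = 11.98, so τ_2 = 11.98 − 6.204 = 5.776 ms.
γ_2 = 27.69/5.776 = 4.794; β = √(1 − 1/γ²) = √0.9565.

β = 0.978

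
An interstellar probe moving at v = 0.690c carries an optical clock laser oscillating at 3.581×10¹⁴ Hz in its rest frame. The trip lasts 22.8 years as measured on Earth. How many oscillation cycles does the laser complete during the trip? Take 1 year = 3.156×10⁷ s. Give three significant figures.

N = 1.87×10²³

γ = 1/√(1 − 0.690²) = 1/√0.5239 = 1.382
The oscillator's own cycle count is N = f × τ where τ is the proper time aboard the probe. τ = Δt/γ = 22.8/1.382 = 16.50 years = 5.208×10⁸ s.
N = 3.581×10¹⁴ × 5.208×10⁸ = 1.865×10²³.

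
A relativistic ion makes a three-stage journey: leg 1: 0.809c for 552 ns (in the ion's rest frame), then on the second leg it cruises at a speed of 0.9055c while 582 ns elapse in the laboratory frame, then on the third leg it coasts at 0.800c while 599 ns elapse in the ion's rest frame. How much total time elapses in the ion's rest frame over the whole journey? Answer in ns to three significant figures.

Leg 1: 552 ns is already measured in the ion's rest frame.
Leg 2: γ = 1/√(1 − 0.9055²) = 1/√0.1801 = 2.357; τ_2 = 582/2.357 = 247.0 ns.
Leg 3: 599 ns is already measured in the ion's rest frame.
Total: 552.0 + 247.0 + 599.0 ns.

τ = 1400 ns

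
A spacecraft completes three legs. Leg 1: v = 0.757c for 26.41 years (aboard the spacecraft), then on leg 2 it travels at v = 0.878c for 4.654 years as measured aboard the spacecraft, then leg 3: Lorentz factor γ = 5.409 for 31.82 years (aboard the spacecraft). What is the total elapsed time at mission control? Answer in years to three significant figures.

Leg 1: γ = 1/√(1 − 0.757²) = 1/√0.4270 = 1.530; Δt_1 = 1.530 × 26.41 = 40.42 years.
Leg 2: γ = 1/√(1 − 0.878²) = 1/√0.2291 = 2.089; Δt_2 = 2.089 × 4.654 = 9.723 years.
Leg 3: γ = 5.409; Δt_3 = 5.409 × 31.82 = 172.1 years.
Total: 40.42 + 9.723 + 172.1 years.

Δt = 222 years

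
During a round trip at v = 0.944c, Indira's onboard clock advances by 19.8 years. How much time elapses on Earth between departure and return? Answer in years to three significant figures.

γ = 1/√(1 − 0.944²) = 1/√0.1089 = 3.031
Earth-frame duration is the dilated interval: Δt = γτ = 3.031 × 19.8 years.

Δt = 60.0 years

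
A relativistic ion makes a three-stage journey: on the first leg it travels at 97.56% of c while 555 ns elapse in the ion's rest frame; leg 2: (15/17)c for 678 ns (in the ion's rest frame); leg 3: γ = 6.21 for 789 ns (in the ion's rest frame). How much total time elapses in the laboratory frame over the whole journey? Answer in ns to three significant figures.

Leg 1: β = 0.9756; γ = 1/√(1 − 0.9756²) = 1/√0.04820 = 4.555; Δt_1 = 4.555 × 555 = 2528 ns.
Leg 2: γ = 1/√(1 − (15/17)²) = 17/8 = 2.125; Δt_2 = 2.125 × 678 = 1441 ns.
Leg 3: γ = 6.21; Δt_3 = 6.210 × 789 = 4900 ns.
Total: 2528 + 1441 + 4900 ns.

Δt = 8870 ns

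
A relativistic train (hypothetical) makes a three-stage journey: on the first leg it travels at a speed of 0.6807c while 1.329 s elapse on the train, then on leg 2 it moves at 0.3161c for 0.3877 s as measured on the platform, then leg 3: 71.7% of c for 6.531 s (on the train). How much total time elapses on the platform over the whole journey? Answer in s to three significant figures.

Δt = 11.6 s

Leg 1: γ = 1/√(1 − 0.6807²) = 1/√0.5366 = 1.365; Δt_1 = 1.365 × 1.329 = 1.814 s.
Leg 2: 0.3877 s is already measured on the platform.
Leg 3: β = 0.717; γ = 1/√(1 − 0.717²) = 1/√0.4859 = 1.435; Δt_3 = 1.435 × 6.531 = 9.369 s.
Total: 1.814 + 0.3877 + 9.369 s.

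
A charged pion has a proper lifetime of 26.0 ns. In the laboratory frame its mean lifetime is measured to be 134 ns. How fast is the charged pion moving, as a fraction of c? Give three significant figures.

γ = Δt/τ₀ = 134/26.0 = 5.154
β = √(1 − 1/γ²) = √(1 − 0.03765) = √0.9624

β = 0.981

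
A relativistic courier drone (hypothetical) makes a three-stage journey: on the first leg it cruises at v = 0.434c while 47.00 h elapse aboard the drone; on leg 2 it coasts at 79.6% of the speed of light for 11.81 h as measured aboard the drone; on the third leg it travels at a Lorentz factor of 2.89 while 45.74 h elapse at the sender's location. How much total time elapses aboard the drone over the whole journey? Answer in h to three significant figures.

τ = 74.6 h

Leg 1: 47.00 h is already measured aboard the drone.
Leg 2: 11.81 h is already measured aboard the drone.
Leg 3: γ = 2.89; τ_3 = 45.74/2.890 = 15.83 h.
Total: 47.00 + 11.81 + 15.83 h.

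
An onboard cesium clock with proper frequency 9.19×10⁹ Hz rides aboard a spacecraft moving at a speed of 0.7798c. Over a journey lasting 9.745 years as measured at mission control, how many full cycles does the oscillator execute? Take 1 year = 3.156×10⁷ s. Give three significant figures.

N = 1.77×10¹⁸

γ = 1/√(1 − 0.7798²) = 1/√0.3919 = 1.597
The oscillator's own cycle count is N = f × τ where τ is the proper time aboard the spacecraft. τ = Δt/γ = 9.745/1.597 = 6.101 years = 1.925×10⁸ s.
N = 9.19×10⁹ × 1.925×10⁸ = 1.769×10¹⁸.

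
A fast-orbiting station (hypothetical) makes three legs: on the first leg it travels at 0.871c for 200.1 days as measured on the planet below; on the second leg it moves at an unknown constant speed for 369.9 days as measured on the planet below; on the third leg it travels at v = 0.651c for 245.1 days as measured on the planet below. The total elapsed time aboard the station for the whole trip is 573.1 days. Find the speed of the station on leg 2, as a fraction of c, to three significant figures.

β = 0.625

Leg 1: γ = 1/√(1 − 0.871²) = 1/√0.2414 = 2.035; τ_1 = 200.1/2.035 = 98.31 days.
Leg 2: speed unknown; τ_2 = 369.9/γ_2.
Leg 3: γ = 1/√(1 − 0.651²) = 1/√0.5762 = 1.317; τ_3 = 245.1/1.317 = 186.0 days.
Total proper time: 98.31 + τ_2 + 186.0 = 573.1, so τ_2 = 573.1 − 284.4 = 288.7 days.
γ_2 = 369.9/288.7 = 1.281; β = √(1 − 1/γ²) = √0.3907.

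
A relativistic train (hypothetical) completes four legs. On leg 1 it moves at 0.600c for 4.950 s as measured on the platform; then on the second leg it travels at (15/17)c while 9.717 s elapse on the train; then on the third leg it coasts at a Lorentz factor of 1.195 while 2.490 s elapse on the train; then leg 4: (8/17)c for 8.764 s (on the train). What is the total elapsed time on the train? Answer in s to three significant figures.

Leg 1: γ = 1/√(1 − 0.600²) = 5/4 = 1.250; τ_1 = 4.950/1.250 = 3.960 s.
Leg 2: 9.717 s is already measured on the train.
Leg 3: 2.490 s is already measured on the train.
Leg 4: 8.764 s is already measured on the train.
Total: 3.960 + 9.717 + 2.490 + 8.764 s.

τ = 24.9 s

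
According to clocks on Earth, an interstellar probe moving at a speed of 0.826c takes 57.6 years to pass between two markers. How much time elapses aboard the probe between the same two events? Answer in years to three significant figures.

τ = 32.5 years

γ = 1/√(1 − 0.826²) = 1/√0.3177 = 1.774
The interval measured on Earth is the dilated one; the clock aboard the probe measures the proper time τ = Δt/γ = 57.6/1.774 years.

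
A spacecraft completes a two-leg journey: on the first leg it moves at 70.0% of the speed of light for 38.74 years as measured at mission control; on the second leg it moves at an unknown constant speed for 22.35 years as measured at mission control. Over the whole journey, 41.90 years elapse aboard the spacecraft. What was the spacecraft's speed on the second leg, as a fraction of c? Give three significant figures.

Leg 1: β = 0.700; γ = 1/√(1 − 0.700²) = 1/√0.5100 = 1.400; τ_1 = 38.74/1.400 = 27.67 years.
Leg 2: speed unknown; τ_2 = 22.35/γ_2.
Total proper time: 27.67 + τ_2 = 41.90, so τ_2 = 41.90 − 27.67 = 14.23 years.
γ_2 = 22.35/14.23 = 1.570; β = √(1 − 1/γ²) = √0.5944.

β = 0.771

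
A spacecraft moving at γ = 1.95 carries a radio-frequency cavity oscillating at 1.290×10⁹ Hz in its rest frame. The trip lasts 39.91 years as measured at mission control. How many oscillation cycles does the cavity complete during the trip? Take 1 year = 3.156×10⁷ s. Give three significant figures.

N = 8.33×10¹⁷

γ = 1.95
The oscillator's own cycle count is N = f × τ where τ is the proper time aboard the spacecraft. τ = Δt/γ = 39.91/1.950 = 20.47 years = 6.459×10⁸ s.
N = 1.290×10⁹ × 6.459×10⁸ = 8.332×10¹⁷.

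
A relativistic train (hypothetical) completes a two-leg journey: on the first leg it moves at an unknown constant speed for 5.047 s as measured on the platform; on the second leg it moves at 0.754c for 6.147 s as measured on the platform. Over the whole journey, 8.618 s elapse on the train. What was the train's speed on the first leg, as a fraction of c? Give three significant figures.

Leg 1: speed unknown; τ_1 = 5.047/γ_1.
Leg 2: γ = 1/√(1 − 0.754²) = 1/√0.4315 = 1.522; τ_2 = 6.147/1.522 = 4.038 s.
Total proper time: τ_1 + 4.038 = 8.618, so τ_1 = 8.618 − 4.038 = 4.580 s.
γ_1 = 5.047/4.580 = 1.102; β = √(1 − 1/γ²) = √0.1764.

β = 0.420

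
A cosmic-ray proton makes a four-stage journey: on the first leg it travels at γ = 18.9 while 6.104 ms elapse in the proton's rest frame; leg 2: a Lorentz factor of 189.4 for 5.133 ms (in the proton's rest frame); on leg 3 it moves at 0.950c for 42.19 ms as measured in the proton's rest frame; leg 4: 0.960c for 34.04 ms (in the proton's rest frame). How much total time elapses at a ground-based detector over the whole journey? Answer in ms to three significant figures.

Δt = 1340 ms

Leg 1: γ = 18.9; Δt_1 = 18.90 × 6.104 = 115.4 ms.
Leg 2: γ = 189.4; Δt_2 = 189.4 × 5.133 = 972.2 ms.
Leg 3: γ = 1/√(1 − 0.950²) = 1/√0.09750 = 3.203; Δt_3 = 3.203 × 42.19 = 135.1 ms.
Leg 4: γ = 1/√(1 − 0.960²) = 25/7 ≈ 3.571; Δt_4 = 3.571 × 34.04 = 121.6 ms.
Total: 115.4 + 972.2 + 135.1 + 121.6 ms.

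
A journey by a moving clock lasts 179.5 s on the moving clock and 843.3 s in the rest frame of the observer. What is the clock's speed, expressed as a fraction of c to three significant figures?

v = 0.977c

The proper time is measured on the moving clock (both events occur at the clock's location); Δt is measured in the rest frame of the observer. γ = Δt/τ = 843.3/179.5 = 4.698.
β = √(1 − 1/γ²) = √(1 − 0.04531) = √0.9547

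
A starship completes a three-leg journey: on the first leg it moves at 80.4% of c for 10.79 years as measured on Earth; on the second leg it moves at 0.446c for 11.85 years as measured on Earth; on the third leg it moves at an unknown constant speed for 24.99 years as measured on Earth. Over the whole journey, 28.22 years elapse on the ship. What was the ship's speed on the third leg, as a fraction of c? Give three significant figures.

β = 0.894

Leg 1: β = 0.804; γ = 1/√(1 − 0.804²) = 1/√0.3536 = 1.682; τ_1 = 10.79/1.682 = 6.416 years.
Leg 2: γ = 1/√(1 − 0.446²) = 1/√0.8011 = 1.117; τ_2 = 11.85/1.117 = 10.61 years.
Leg 3: speed unknown; τ_3 = 24.99/γ_3.
Total proper time: 6.416 + 10.61 + τ_3 = 28.22, so τ_3 = 28.22 − 17.02 = 11.20 years.
γ_3 = 24.99/11.20 = 2.232; β = √(1 − 1/γ²) = √0.7992.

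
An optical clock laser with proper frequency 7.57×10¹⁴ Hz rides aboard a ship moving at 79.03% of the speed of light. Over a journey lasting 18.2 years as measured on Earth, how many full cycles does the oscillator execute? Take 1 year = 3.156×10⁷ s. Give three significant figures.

β = 0.7903; γ = 1/√(1 − 0.7903²) = 1/√0.3754 = 1.632
The oscillator's own cycle count is N = f × τ where τ is the proper time on the ship. τ = Δt/γ = 18.2/1.632 = 11.15 years = 3.519×10⁸ s.
N = 7.57×10¹⁴ × 3.519×10⁸ = 2.664×10²³.

N = 2.66×10²³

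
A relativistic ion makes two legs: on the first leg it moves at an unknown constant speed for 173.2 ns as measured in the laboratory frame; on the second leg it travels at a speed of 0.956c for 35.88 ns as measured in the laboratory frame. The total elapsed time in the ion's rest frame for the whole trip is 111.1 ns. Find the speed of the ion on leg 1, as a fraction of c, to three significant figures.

Leg 1: speed unknown; τ_1 = 173.2/γ_1.
Leg 2: γ = 1/√(1 − 0.956²) = 1/√0.08606 = 3.409; τ_2 = 35.88/3.409 = 10.53 ns.
Total proper time: τ_1 + 10.53 = 111.1, so τ_1 = 111.1 − 10.53 = 100.6 ns.
γ_1 = 173.2/100.6 = 1.722; β = √(1 − 1/γ²) = √0.6628.

β = 0.814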